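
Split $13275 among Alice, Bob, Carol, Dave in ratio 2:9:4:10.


Total parts = 2 + 9 + 4 + 10 = 25
Alice: 13275 × 2/25 = 1062.00
Bob: 13275 × 9/25 = 4779.00
Carol: 13275 × 4/25 = 2124.00
Dave: 13275 × 10/25 = 5310.00
= Alice: $1062.00, Bob: $4779.00, Carol: $2124.00, Dave: $5310.00

Alice: $1062.00, Bob: $4779.00, Carol: $2124.00, Dave: $5310.00


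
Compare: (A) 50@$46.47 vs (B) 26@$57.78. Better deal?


Deal A: $46.47/50 = $0.9294/unit
Deal B: $57.78/26 = $2.2223/unit
A is cheaper per unit
= Deal A

Deal A


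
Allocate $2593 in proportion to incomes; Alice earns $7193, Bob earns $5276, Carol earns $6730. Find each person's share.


Total income = 7193 + 5276 + 6730 = $19199
Alice: $2593 × 7193/19199 = $971.48
Bob: $2593 × 5276/19199 = $712.57
Carol: $2593 × 6730/19199 = $908.95
= Alice: $971.48, Bob: $712.57, Carol: $908.95

Alice: $971.48, Bob: $712.57, Carol: $908.95


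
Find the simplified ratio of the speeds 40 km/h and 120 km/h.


Ratio = 40:120
GCD = 40
Simplified = 1:3
Time ratio (same distance) = 3:1
Speed ratio = 1:3

1:3


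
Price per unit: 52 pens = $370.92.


Unit rate = total / quantity
= 370.92 / 52
= $7.13 per unit

$7.13 per unit


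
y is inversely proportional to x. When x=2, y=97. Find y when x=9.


Inverse proportion: x × y = constant
k = 2 × 97 = 194
y₂ = k / 9 = 194 / 9
= 21.56

21.56


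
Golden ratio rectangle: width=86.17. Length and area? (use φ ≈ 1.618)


φ = (1 + √5) / 2 ≈ 1.618
Length = width × φ = 86.17 × 1.618 = 139.42306
≈ 139.42
Area = width × length = 86.17 × 139.42306 = 12014.0850802 ≈ 12014.09
= Length: 139.42, Area: 12014.09

Length: 139.42, Area: 12014.09


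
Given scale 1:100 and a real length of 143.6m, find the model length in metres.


Model size = real / scale
= 143.6 / 100
= 1.4360 m

1.4360 m


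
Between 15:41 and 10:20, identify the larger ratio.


15/41 = 0.3659
10/20 = 0.5000
0.3659 < 0.5000, so 15:41 is less
= 10:20

10:20


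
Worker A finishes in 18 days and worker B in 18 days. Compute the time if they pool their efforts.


Rate of A = 1/18 per day
Rate of B = 1/18 per day
Combined rate = 1/18 + 1/18 = 36/324 ≈ 0.1111 per day
Days = 1 / combined rate = 324/36
= 9.00 days

9.00 days


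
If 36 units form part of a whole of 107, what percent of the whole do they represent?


Percentage = (part / whole) × 100
= (36 / 107) × 100
≈ 33.64%

33.64%


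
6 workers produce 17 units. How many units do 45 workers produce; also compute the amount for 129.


Direct proportion: y/x = constant
k = 17/6 ≈ 2.8333
y at x=45: k × 45 = 17 × 45 / 6 = 765/6 = 127.50
y at x=129: k × 129 = 17 × 129 / 6 = 2193/6 = 365.50
= 127.50 and 365.50

127.50 and 365.50


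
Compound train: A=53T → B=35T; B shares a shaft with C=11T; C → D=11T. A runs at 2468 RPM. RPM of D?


Stage 1: RPM_B = RPM_A × t_A/t_B = 2468 × 53/35 = 130804/35 ≈ 3737.26
B and C share a shaft → RPM_C = RPM_B
Stage 2: RPM_D = RPM_C × t_C/t_D = RPM_A × (t_A×t_C)/(t_B×t_D)
Overall ratio = (53×11)/(35×11) = 583/385
RPM_D = 2468 × 583/385 = 1438844/385
≈ 3737.26 RPM

3737.26 RPM


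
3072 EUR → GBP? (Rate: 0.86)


Amount × rate = 3072 × 0.86
= 2641.92 GBP

2641.92 GBP


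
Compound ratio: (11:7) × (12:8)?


Compound ratio = (11×12) : (7×8)
= 132:56
GCD = 4
= 33:14

33:14


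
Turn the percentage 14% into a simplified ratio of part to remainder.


14% means 14 parts out of 100; remainder = 86
Part : remainder = 14:86
GCD = 2
= 7:43

7:43


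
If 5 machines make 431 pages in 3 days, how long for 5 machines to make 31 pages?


Days ∝ work / workers, so d₂ = d₁ × (m₁/m₂) × (w₂/w₁)
Workers factor (inverse): 5/5 = 1.0000
Work factor (direct): 31/431 ≈ 0.0719
d₂ = 3 × 5/5 × 31/431 = (3 × 5 × 31) / (5 × 431) = 465/2155
≈ 0.22 days

0.22 days


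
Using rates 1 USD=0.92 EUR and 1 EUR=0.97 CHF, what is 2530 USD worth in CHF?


Step 1: 2530 USD × 0.92 = 2327.60 EUR
Step 2: 2327.60 EUR × 0.97 = 2257.77 CHF
Implied rate USD→CHF = 0.92 × 0.97 = 0.8924
= 2257.77 CHF

2257.77 CHF


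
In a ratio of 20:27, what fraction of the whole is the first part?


Total parts = 20 + 27 = 47
First part: 20/47 = 20/47
= 20/47

20/47


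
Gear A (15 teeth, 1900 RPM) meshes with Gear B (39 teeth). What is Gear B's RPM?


Gear ratio = 15:39 = 5:13
RPM_B = RPM_A × (teeth_A / teeth_B)
= 1900 × (15/39)
= 730.8 RPM

730.8 RPM


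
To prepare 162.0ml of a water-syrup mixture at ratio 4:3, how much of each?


Total parts = 4 + 3 = 7
water: 162.0 × 4/7 = 92.6ml
syrup: 162.0 × 3/7 = 69.4ml
= 92.6ml and 69.4ml

92.6ml and 69.4ml


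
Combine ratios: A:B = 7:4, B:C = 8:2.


Match B: multiply A:B by 8 → 56:32
Multiply B:C by 4 → 32:8
Combined: 56:32:8
GCD = 8
= 7:4:1

7:4:1


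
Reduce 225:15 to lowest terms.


GCD(225, 15) = 15
225/15 : 15/15
= 15:1

15:1


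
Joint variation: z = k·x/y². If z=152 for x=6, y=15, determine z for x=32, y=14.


z = k·x/y²
Solve for k using the known point: k = z·y²/x = 152×225/6 = 34200/6 = 5700.0000
Now evaluate at x=32, y=14:
z = k × 32 / 196 = (34200 × 32) / (6 × 196) = 1094400/1176
≈ 930.6122

930.6122


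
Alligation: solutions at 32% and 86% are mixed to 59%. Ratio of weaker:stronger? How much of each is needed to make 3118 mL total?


Let x parts of 32% mix with y parts of 86%.
32x + 86y = 59(x + y)
32x + 86y = 59x + 59y
x(32 - 59) = y(59 - 86)
x/y = (86 - 59)/(59 - 32) = 27/27
Simplify: 1:1
Total parts = 2; one part = 3118/2 = 1559.00 mL
32% solution: 1×1559.00 = 1559.00 mL
86% solution: 1×1559.00 = 1559.00 mL
= ratio 1:1; 1559.00 mL and 1559.00 mL

ratio 1:1; 1559.00 mL and 1559.00 mL


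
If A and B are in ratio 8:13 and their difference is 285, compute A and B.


Let A = 8k, B = 13k.
13k - 8k = 285
5k = 285 → k = 285/5 = 57
A = 8×57 = 456, B = 13×57 = 741
= A = 456, B = 741

A = 456, B = 741


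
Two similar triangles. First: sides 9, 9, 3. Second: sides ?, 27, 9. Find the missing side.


Scale factor = 27/9 = 3
Missing side = 9 × 3
= 27.0

27.0


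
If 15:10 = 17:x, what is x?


Cross multiply: 15 × x = 10 × 17
15x = 170
x = 170 / 15
= 11.33

11.33


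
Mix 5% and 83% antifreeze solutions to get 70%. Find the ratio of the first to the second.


Let x parts of 5% mix with y parts of 83%.
5x + 83y = 70(x + y)
5x + 83y = 70x + 70y
x(5 - 70) = y(70 - 83)
x/y = (83 - 70)/(70 - 5) = 13/65
Simplify: 1:5
= 1:5

1:5


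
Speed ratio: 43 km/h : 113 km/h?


Ratio = 43:113
GCD = 1
Simplified = 43:113
Time ratio (same distance) = 113:43
Speed ratio = 43:113

43:113


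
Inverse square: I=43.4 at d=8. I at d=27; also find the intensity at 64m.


I₁d₁² = I₂d₂²
I at 27m = 43.4 × (8/27)² = 43.4 × 64/729 = 2777.6/729 ≈ 3.8102
I at 64m = 43.4 × (8/64)² = 43.4 × 64/4096 = 2777.6/4096 ≈ 0.6781
= 3.8102 and 0.6781

3.8102 and 0.6781


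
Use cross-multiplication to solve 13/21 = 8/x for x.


Cross multiply: 13 × x = 21 × 8
13x = 168
x = 168 / 13
= 12.92

12.92


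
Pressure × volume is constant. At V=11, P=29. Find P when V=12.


Inverse proportion: x × y = constant
k = 11 × 29 = 319
y₂ = k / 12 = 319 / 12
= 26.58

26.58


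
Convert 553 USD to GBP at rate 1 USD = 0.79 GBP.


Amount × rate = 553 × 0.79
= 436.87 GBP

436.87 GBP


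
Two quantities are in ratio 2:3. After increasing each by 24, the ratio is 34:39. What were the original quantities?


Let A = 2k, B = 3k.
(2k + 24) / (3k + 24) = 34/39
Cross-multiply: 39(2k + 24) = 34(3k + 24)
78k + 936 = 102k + 816
78k - 102k = 816 - 936
-24k = -120
k = -120/-24 = 5
A = 2×5 = 10, B = 3×5 = 15
= A = 10, B = 15

A = 10, B = 15


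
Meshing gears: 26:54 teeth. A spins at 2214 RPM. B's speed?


Gear ratio = 26:54 = 13:27
RPM_B = RPM_A × (teeth_A / teeth_B)
= 2214 × (26/54)
= 1066.0 RPM

1066.0 RPM


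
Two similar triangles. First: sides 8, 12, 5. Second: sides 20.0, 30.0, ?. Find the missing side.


Scale factor = 20.0/8 = 2.5
Missing side = 5 × 2.5
= 12.5

12.5


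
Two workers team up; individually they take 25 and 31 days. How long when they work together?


Rate of A = 1/25 per day
Rate of B = 1/31 per day
Combined rate = 1/25 + 1/31 = 56/775 ≈ 0.0723 per day
Days = 1 / combined rate = 775/56
≈ 13.84 days

13.84 days


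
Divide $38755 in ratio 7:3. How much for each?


Total parts = 7 + 3 = 10
Part 1: 38755 × 7/10 = 27128.50
Part 2: 38755 × 3/10 = 11626.50
= Part 1: $27128.50, Part 2: $11626.50

Part 1: $27128.50, Part 2: $11626.50


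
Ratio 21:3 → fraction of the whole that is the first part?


Total parts = 21 + 3 = 24
First part: 21/24 = 7/8
= 7/8

7/8


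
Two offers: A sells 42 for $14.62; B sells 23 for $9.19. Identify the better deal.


Deal A: $14.62/42 = $0.3481/unit
Deal B: $9.19/23 = $0.3996/unit
A is cheaper per unit
= Deal A

Deal A


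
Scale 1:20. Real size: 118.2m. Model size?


Model size = real / scale
= 118.2 / 20
= 5.9100 m

5.9100 m


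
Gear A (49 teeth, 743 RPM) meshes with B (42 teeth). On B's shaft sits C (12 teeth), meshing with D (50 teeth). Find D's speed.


Stage 1: RPM_B = RPM_A × t_A/t_B = 743 × 49/42 = 36407/42 ≈ 866.83
B and C share a shaft → RPM_C = RPM_B
Stage 2: RPM_D = RPM_C × t_C/t_D = RPM_A × (t_A×t_C)/(t_B×t_D)
Overall ratio = (49×12)/(42×50) = 588/2100
RPM_D = 743 × 588/2100 = 436884/2100
= 208.04 RPM

208.04 RPM


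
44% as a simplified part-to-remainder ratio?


44% means 44 parts out of 100; remainder = 56
Part : remainder = 44:56
GCD = 4
= 11:14

11:14


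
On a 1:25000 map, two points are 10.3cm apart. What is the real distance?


Real distance = map distance × scale
= 10.3cm × 25000
= 257500 cm = 2575.0 m
= 2.575 km

2.575 km


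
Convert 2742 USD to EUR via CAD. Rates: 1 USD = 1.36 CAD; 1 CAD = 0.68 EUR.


Step 1: 2742 USD × 1.36 = 3729.12 CAD
Step 2: 3729.12 CAD × 0.68 = 2535.80 EUR
Implied rate USD→EUR = 1.36 × 0.68 = 0.9248
= 2535.80 EUR

2535.80 EUR


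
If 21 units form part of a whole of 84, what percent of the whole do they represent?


Percentage = (part / whole) × 100
= (21 / 84) × 100
= 25.00%

25.00%


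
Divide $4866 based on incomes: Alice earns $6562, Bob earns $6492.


Total income = 6562 + 6492 = $13054
Alice: $4866 × 6562/13054 = $2446.05
Bob: $4866 × 6492/13054 = $2419.95
= Alice: $2446.05, Bob: $2419.95

Alice: $2446.05, Bob: $2419.95


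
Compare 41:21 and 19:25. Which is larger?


41/21 = 1.9524
19/25 = 0.7600
1.9524 > 0.7600, so 41:21 is greater
= 41:21

41:21


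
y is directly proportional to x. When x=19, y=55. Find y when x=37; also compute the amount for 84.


Direct proportion: y/x = constant
k = 55/19 ≈ 2.8947
y at x=37: k × 37 = 55 × 37 / 19 = 2035/19 ≈ 107.11
y at x=84: k × 84 = 55 × 84 / 19 = 4620/19 ≈ 243.16
= 107.11 and 243.16

107.11 and 243.16


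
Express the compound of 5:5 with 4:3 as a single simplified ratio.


Compound ratio = (5×4) : (5×3)
= 20:15
GCD = 5
= 4:3

4:3


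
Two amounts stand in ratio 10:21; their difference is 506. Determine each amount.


Let A = 10k, B = 21k.
21k - 10k = 506
11k = 506 → k = 506/11 = 46
A = 10×46 = 460, B = 21×46 = 966
= A = 460, B = 966

A = 460, B = 966


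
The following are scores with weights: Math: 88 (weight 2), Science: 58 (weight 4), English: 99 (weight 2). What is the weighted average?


Numerator = 88×2 + 58×4 + 99×2
= 176 + 232 + 198
= 606
Total weight = 8
Weighted avg = 606/8
= 75.75

75.75


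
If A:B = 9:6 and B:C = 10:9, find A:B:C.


Match B: multiply A:B by 10 → 90:60
Multiply B:C by 6 → 60:54
Combined: 90:60:54
GCD = 6
= 15:10:9

15:10:9


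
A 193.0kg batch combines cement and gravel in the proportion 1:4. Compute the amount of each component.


Total parts = 1 + 4 = 5
cement: 193.0 × 1/5 = 38.6kg
gravel: 193.0 × 4/5 = 154.4kg
= 38.6kg and 154.4kg

38.6kg and 154.4kg


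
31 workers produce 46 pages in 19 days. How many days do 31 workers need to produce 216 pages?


Days ∝ work / workers, so d₂ = d₁ × (m₁/m₂) × (w₂/w₁)
Workers factor (inverse): 31/31 = 1.0000
Work factor (direct): 216/46 ≈ 4.6957
d₂ = 19 × 31/31 × 216/46 = (19 × 31 × 216) / (31 × 46) = 127224/1426
≈ 89.22 days

89.22 days


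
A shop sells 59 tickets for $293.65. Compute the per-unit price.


Unit rate = total / quantity
= 293.65 / 59
= $4.98 per unit

$4.98 per unit


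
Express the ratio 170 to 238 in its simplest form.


GCD(170, 238) = 34
170/34 : 238/34
= 5:7

5:7


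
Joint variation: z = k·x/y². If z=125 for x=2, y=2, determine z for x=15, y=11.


z = k·x/y²
Solve for k using the known point: k = z·y²/x = 125×4/2 = 500/2 = 250.0000
Now evaluate at x=15, y=11:
z = k × 15 / 121 = (500 × 15) / (2 × 121) = 7500/242
≈ 30.9917

30.9917


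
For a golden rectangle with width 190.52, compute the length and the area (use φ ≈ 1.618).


φ = (1 + √5) / 2 ≈ 1.618
Length = width × φ = 190.52 × 1.618 = 308.26136
≈ 308.26
Area = width × length = 190.52 × 308.26136 = 58729.9543072 ≈ 58729.95
= Length: 308.26, Area: 58729.95

Length: 308.26, Area: 58729.95


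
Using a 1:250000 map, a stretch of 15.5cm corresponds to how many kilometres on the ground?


Real distance = map distance × scale
= 15.5cm × 250000
= 3875000 cm = 38750.0 m
= 38.750 km

38.750 km


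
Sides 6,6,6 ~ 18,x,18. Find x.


Scale factor = 18/6 = 3
Missing side = 6 × 3
= 18.0

18.0


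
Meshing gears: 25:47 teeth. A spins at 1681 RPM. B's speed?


Gear ratio = 25:47 = 25:47
RPM_B = RPM_A × (teeth_A / teeth_B)
= 1681 × (25/47)
= 894.1 RPM

894.1 RPM


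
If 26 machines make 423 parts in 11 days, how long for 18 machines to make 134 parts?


Days ∝ work / workers, so d₂ = d₁ × (m₁/m₂) × (w₂/w₁)
Workers factor (inverse): 26/18 ≈ 1.4444
Work factor (direct): 134/423 ≈ 0.3168
d₂ = 11 × 26/18 × 134/423 = (11 × 26 × 134) / (18 × 423) = 38324/7614
≈ 5.03 days

5.03 days


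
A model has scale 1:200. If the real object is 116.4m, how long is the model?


Model size = real / scale
= 116.4 / 200
= 0.5820 m

0.5820 m


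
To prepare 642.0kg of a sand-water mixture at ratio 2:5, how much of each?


Total parts = 2 + 5 = 7
sand: 642.0 × 2/7 = 183.4kg
water: 642.0 × 5/7 = 458.6kg
= 183.4kg and 458.6kg

183.4kg and 458.6kg


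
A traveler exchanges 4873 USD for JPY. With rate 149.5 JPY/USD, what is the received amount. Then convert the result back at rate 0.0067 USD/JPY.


Amount × rate = 4873 × 149.5 = 728513.50 JPY
Round-trip: 728513.50 × 0.0067 = 4881.04 USD
= 728513.50 JPY, then 4881.04 USD

728513.50 JPY, then 4881.04 USD


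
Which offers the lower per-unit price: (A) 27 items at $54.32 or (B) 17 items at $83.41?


Deal A: $54.32/27 = $2.0119/unit
Deal B: $83.41/17 = $4.9065/unit
A is cheaper per unit
= Deal A

Deal A


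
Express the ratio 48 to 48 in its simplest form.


GCD(48, 48) = 48
48/48 : 48/48
= 1:1

1:1


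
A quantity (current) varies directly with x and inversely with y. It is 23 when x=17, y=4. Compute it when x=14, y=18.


z = k·x/y
Solve for k using the known point: k = z·y/x = 23×4/17 = 92/17 ≈ 5.4118
Now evaluate at x=14, y=18:
z = k × 14 / 18 = (92 × 14) / (17 × 18) = 1288/306
≈ 4.2092

4.2092


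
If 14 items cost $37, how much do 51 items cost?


Direct proportion: y/x = constant
k = 37/14 ≈ 2.6429
y₂ = k × 51 = 37 × 51 / 14 = 1887/14
≈ 134.79

134.79


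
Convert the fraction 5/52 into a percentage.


Percentage = (part / whole) × 100
= (5 / 52) × 100
≈ 9.62%

9.62%


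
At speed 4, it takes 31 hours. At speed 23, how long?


Inverse proportion: x × y = constant
k = 4 × 31 = 124
y₂ = k / 23 = 124 / 23
= 5.39

5.39


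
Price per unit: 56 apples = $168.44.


Unit rate = total / quantity
= 168.44 / 56
= $3.01 per unit

$3.01 per unit


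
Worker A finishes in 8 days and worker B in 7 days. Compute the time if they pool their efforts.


Rate of A = 1/8 per day
Rate of B = 1/7 per day
Combined rate = 1/8 + 1/7 = 15/56 ≈ 0.2679 per day
Days = 1 / combined rate = 56/15
≈ 3.73 days

3.73 days


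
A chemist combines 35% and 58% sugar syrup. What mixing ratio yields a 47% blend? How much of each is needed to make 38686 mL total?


Let x parts of 35% mix with y parts of 58%.
35x + 58y = 47(x + y)
35x + 58y = 47x + 47y
x(35 - 47) = y(47 - 58)
x/y = (58 - 47)/(47 - 35) = 11/12
Simplify: 11:12
Total parts = 23; one part = 38686/23 = 1682.00 mL
35% solution: 11×1682.00 = 18502.00 mL
58% solution: 12×1682.00 = 20184.00 mL
= ratio 11:12; 18502.00 mL and 20184.00 mL

ratio 11:12; 18502.00 mL and 20184.00 mL


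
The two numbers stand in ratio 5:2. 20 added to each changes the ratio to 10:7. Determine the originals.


Let A = 5k, B = 2k.
(5k + 20) / (2k + 20) = 10/7
Cross-multiply: 7(5k + 20) = 10(2k + 20)
35k + 140 = 20k + 200
35k - 20k = 200 - 140
15k = 60
k = 60/15 = 4
A = 5×4 = 20, B = 2×4 = 8
= A = 20, B = 8

A = 20, B = 8


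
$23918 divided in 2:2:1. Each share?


Total parts = 2 + 2 + 1 = 5
Part 1: 23918 × 2/5 = 9567.20
Part 2: 23918 × 2/5 = 9567.20
Part 3: 23918 × 1/5 = 4783.60
= Part 1: $9567.20, Part 2: $9567.20, Part 3: $4783.60

Part 1: $9567.20, Part 2: $9567.20, Part 3: $4783.60


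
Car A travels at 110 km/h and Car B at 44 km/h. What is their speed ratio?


Ratio = 110:44
GCD = 22
Simplified = 5:2
Time ratio (same distance) = 2:5
Speed ratio = 5:2

5:2


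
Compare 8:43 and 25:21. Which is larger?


8/43 = 0.1860
25/21 = 1.1905
0.1860 < 1.1905, so 8:43 is less
= 25:21

25:21


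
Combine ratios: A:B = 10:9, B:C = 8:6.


Match B: multiply A:B by 8 → 80:72
Multiply B:C by 9 → 72:54
Combined: 80:72:54
GCD = 2
= 40:36:27

40:36:27


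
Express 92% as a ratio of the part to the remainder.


92% means 92 parts out of 100; remainder = 8
Part : remainder = 92:8
GCD = 4
= 23:2

23:2


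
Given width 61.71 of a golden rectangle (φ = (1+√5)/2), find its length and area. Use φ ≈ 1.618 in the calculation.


φ = (1 + √5) / 2 ≈ 1.618
Length = width × φ = 61.71 × 1.618 = 99.84678
≈ 99.85
Area = width × length = 61.71 × 99.84678 = 6161.5447938 ≈ 6161.54
= Length: 99.85, Area: 6161.54

Length: 99.85, Area: 6161.54


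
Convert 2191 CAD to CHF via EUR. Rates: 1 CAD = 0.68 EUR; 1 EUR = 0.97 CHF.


Step 1: 2191 CAD × 0.68 = 1489.88 EUR
Step 2: 1489.88 EUR × 0.97 = 1445.18 CHF
Implied rate CAD→CHF = 0.68 × 0.97 = 0.6596
= 1445.18 CHF

1445.18 CHF


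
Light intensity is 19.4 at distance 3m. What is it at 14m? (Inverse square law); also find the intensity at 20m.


I₁d₁² = I₂d₂²
I at 14m = 19.4 × (3/14)² = 19.4 × 9/196 = 174.6/196 ≈ 0.8908
I at 20m = 19.4 × (3/20)² = 19.4 × 9/400 = 174.6/400 = 0.4365
= 0.8908 and 0.4365

0.8908 and 0.4365


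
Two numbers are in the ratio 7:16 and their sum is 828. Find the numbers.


Let A = 7k, B = 16k.
7k + 16k = 828
23k = 828 → k = 828/23 = 36
A = 7×36 = 252, B = 16×36 = 576
= A = 252, B = 576

A = 252, B = 576


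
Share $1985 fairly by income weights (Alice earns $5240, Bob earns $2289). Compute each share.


Total income = 5240 + 2289 = $7529
Alice: $1985 × 5240/7529 = $1381.51
Bob: $1985 × 2289/7529 = $603.49
= Alice: $1381.51, Bob: $603.49

Alice: $1381.51, Bob: $603.49


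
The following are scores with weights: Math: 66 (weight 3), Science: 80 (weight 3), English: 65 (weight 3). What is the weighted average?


Numerator = 66×3 + 80×3 + 65×3
= 198 + 240 + 195
= 633
Total weight = 9
Weighted avg = 633/9
= 70.33

70.33


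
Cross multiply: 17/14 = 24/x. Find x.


Cross multiply: 17 × x = 14 × 24
17x = 336
x = 336 / 17
= 19.76

19.76


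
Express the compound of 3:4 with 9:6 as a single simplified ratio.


Compound ratio = (3×9) : (4×6)
= 27:24
GCD = 3
= 9:8

9:8


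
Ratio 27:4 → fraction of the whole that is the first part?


Total parts = 27 + 4 = 31
First part: 27/31 = 27/31
= 27/31

27/31


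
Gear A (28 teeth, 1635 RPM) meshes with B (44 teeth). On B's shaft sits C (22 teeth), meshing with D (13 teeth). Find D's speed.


Stage 1: RPM_B = RPM_A × t_A/t_B = 1635 × 28/44 = 45780/44 ≈ 1040.45
B and C share a shaft → RPM_C = RPM_B
Stage 2: RPM_D = RPM_C × t_C/t_D = RPM_A × (t_A×t_C)/(t_B×t_D)
Overall ratio = (28×22)/(44×13) = 616/572
RPM_D = 1635 × 616/572 = 1007160/572
≈ 1760.77 RPM

1760.77 RPM


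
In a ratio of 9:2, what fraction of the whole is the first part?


Total parts = 9 + 2 = 11
First part: 9/11 = 9/11
= 9/11

9/11


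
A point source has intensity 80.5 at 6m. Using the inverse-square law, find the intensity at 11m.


I₁d₁² = I₂d₂²
I₂ = I₁ × (d₁/d₂)²
= 80.5 × (6/11)²
= 80.5 × 36/121
= 2898/121
≈ 23.9504

23.9504


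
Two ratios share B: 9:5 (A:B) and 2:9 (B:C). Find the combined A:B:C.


Match B: multiply A:B by 2 → 18:10
Multiply B:C by 5 → 10:45
Combined: 18:10:45
GCD = 1
= 18:10:45

18:10:45


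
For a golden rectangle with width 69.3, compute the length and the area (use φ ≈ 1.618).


φ = (1 + √5) / 2 ≈ 1.618
Length = width × φ = 69.3 × 1.618 = 112.1274
≈ 112.13
Area = width × length = 69.3 × 112.1274 = 7770.42882 ≈ 7770.43
= Length: 112.13, Area: 7770.43

Length: 112.13, Area: 7770.43


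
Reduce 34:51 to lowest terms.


GCD(34, 51) = 17
34/17 : 51/17
= 2:3

2:3


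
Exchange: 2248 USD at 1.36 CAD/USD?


Amount × rate = 2248 × 1.36
= 3057.28 CAD

3057.28 CAD


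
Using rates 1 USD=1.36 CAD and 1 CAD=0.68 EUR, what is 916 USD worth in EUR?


Step 1: 916 USD × 1.36 = 1245.76 CAD
Step 2: 1245.76 CAD × 0.68 = 847.12 EUR
Implied rate USD→EUR = 1.36 × 0.68 = 0.9248
= 847.12 EUR

847.12 EUR


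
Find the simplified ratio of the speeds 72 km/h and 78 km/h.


Ratio = 72:78
GCD = 6
Simplified = 12:13
Time ratio (same distance) = 13:12
Speed ratio = 12:13

12:13


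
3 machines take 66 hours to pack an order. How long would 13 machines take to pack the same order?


Inverse proportion: x × y = constant
k = 3 × 66 = 198
y₂ = k / 13 = 198 / 13
= 15.23

15.23


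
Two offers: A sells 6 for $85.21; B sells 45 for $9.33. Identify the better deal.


Deal A: $85.21/6 = $14.2017/unit
Deal B: $9.33/45 = $0.2073/unit
B is cheaper per unit
= Deal B

Deal B


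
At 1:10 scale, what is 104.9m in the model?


Model size = real / scale
= 104.9 / 10
= 10.4900 m

10.4900 m


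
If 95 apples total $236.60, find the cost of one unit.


Unit rate = total / quantity
= 236.60 / 95
= $2.49 per unit

$2.49 per unit


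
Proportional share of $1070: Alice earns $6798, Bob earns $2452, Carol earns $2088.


Total income = 6798 + 2452 + 2088 = $11338
Alice: $1070 × 6798/11338 = $641.55
Bob: $1070 × 2452/11338 = $231.40
Carol: $1070 × 2088/11338 = $197.05
= Alice: $641.55, Bob: $231.40, Carol: $197.05

Alice: $641.55, Bob: $231.40, Carol: $197.05


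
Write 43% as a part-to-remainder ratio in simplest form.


43% means 43 parts out of 100; remainder = 57
Part : remainder = 43:57
GCD = 1
= 43:57

43:57


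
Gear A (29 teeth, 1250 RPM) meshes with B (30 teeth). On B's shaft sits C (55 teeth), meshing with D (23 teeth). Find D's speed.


Stage 1: RPM_B = RPM_A × t_A/t_B = 1250 × 29/30 = 36250/30 ≈ 1208.33
B and C share a shaft → RPM_C = RPM_B
Stage 2: RPM_D = RPM_C × t_C/t_D = RPM_A × (t_A×t_C)/(t_B×t_D)
Overall ratio = (29×55)/(30×23) = 1595/690
RPM_D = 1250 × 1595/690 = 1993750/690
≈ 2889.49 RPM

2889.49 RPM


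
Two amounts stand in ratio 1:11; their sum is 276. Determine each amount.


Let A = 1k, B = 11k.
1k + 11k = 276
12k = 276 → k = 276/12 = 23
A = 1×23 = 23, B = 11×23 = 253
= A = 23, B = 253

A = 23, B = 253


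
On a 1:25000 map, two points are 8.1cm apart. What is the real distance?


Real distance = map distance × scale
= 8.1cm × 25000
= 202500 cm = 2025.0 m
= 2.025 km

2.025 km


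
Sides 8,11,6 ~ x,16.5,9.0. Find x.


Scale factor = 16.5/11 = 1.5
Missing side = 8 × 1.5
= 12.0

12.0


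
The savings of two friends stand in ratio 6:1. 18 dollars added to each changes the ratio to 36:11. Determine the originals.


Let A = 6k, B = 1k.
(6k + 18) / (1k + 18) = 36/11
Cross-multiply: 11(6k + 18) = 36(1k + 18)
66k + 198 = 36k + 648
66k - 36k = 648 - 198
30k = 450
k = 450/30 = 15
A = 6×15 = 90, B = 1×15 = 15
= A = 90, B = 15

A = 90, B = 15


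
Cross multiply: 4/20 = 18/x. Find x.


Cross multiply: 4 × x = 20 × 18
4x = 360
x = 360 / 4
= 90.00

90.00


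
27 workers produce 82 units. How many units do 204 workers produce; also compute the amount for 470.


Direct proportion: y/x = constant
k = 82/27 ≈ 3.0370
y at x=204: k × 204 = 82 × 204 / 27 = 16728/27 ≈ 619.56
y at x=470: k × 470 = 82 × 470 / 27 = 38540/27 ≈ 1427.41
= 619.56 and 1427.41

619.56 and 1427.41


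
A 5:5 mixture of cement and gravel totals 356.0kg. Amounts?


Total parts = 5 + 5 = 10
cement: 356.0 × 5/10 = 178.0kg
gravel: 356.0 × 5/10 = 178.0kg
= 178.0kg and 178.0kg

178.0kg and 178.0kg


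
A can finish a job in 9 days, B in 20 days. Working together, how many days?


Rate of A = 1/9 per day
Rate of B = 1/20 per day
Combined rate = 1/9 + 1/20 = 29/180 ≈ 0.1611 per day
Days = 1 / combined rate = 180/29
≈ 6.21 days

6.21 days


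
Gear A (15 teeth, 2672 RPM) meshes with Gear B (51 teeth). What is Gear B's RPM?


Gear ratio = 15:51 = 5:17
RPM_B = RPM_A × (teeth_A / teeth_B)
= 2672 × (15/51)
= 785.9 RPM

785.9 RPM


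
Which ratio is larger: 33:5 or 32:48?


33/5 = 6.6000
32/48 = 0.6667
6.6000 > 0.6667, so 33:5 is greater
= 33:5

33:5


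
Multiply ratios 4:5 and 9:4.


Compound ratio = (4×9) : (5×4)
= 36:20
GCD = 4
= 9:5

9:5


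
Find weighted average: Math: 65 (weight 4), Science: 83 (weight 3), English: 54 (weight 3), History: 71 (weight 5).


Numerator = 65×4 + 83×3 + 54×3 + 71×5
= 260 + 249 + 162 + 355
= 1026
Total weight = 15
Weighted avg = 1026/15
= 68.40

68.40


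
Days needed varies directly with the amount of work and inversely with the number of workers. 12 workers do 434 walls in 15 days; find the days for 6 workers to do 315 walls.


Days ∝ work / workers, so d₂ = d₁ × (m₁/m₂) × (w₂/w₁)
Workers factor (inverse): 12/6 = 2.0000
Work factor (direct): 315/434 ≈ 0.7258
d₂ = 15 × 12/6 × 315/434 = (15 × 12 × 315) / (6 × 434) = 56700/2604
≈ 21.77 days

21.77 days


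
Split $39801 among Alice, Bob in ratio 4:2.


Total parts = 4 + 2 = 6
Alice: 39801 × 4/6 = 26534.00
Bob: 39801 × 2/6 = 13267.00
= Alice: $26534.00, Bob: $13267.00

Alice: $26534.00, Bob: $13267.00


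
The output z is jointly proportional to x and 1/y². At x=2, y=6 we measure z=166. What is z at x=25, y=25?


z = k·x/y²
Solve for k using the known point: k = z·y²/x = 166×36/2 = 5976/2 = 2988.0000
Now evaluate at x=25, y=25:
z = k × 25 / 625 = (5976 × 25) / (2 × 625) = 149400/1250
= 119.5200

119.5200


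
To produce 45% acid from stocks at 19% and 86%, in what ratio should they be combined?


Let x parts of 19% mix with y parts of 86%.
19x + 86y = 45(x + y)
19x + 86y = 45x + 45y
x(19 - 45) = y(45 - 86)
x/y = (86 - 45)/(45 - 19) = 41/26
Simplify: 41:26
= 41:26

41:26


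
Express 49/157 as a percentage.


Percentage = (part / whole) × 100
= (49 / 157) × 100
≈ 31.21%

31.21%


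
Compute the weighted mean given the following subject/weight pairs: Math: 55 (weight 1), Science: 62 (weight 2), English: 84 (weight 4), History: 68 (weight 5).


Numerator = 55×1 + 62×2 + 84×4 + 68×5
= 55 + 124 + 336 + 340
= 855
Total weight = 12
Weighted avg = 855/12
= 71.25

71.25


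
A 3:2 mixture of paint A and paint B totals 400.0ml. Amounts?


Total parts = 3 + 2 = 5
paint A: 400.0 × 3/5 = 240.0ml
paint B: 400.0 × 2/5 = 160.0ml
= 240.0ml and 160.0ml

240.0ml and 160.0ml


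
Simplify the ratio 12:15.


GCD(12, 15) = 3
12/3 : 15/3
= 4:5

4:5


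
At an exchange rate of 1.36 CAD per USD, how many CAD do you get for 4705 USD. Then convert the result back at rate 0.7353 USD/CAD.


Amount × rate = 4705 × 1.36 = 6398.80 CAD
Round-trip: 6398.80 × 0.7353 = 4705.04 USD
= 6398.80 CAD, then 4705.04 USD

6398.80 CAD, then 4705.04 USD


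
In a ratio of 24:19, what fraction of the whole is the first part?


Total parts = 24 + 19 = 43
First part: 24/43 = 24/43
= 24/43

24/43


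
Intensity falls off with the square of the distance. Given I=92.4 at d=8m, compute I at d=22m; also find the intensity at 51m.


I₁d₁² = I₂d₂²
I at 22m = 92.4 × (8/22)² = 92.4 × 64/484 = 5913.6/484 ≈ 12.2182
I at 51m = 92.4 × (8/51)² = 92.4 × 64/2601 = 5913.6/2601 ≈ 2.2736
= 12.2182 and 2.2736

12.2182 and 2.2736


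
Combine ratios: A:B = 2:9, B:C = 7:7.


Match B: multiply A:B by 7 → 14:63
Multiply B:C by 9 → 63:63
Combined: 14:63:63
GCD = 7
= 2:9:9

2:9:9


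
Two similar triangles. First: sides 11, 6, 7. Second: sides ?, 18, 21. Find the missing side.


Scale factor = 18/6 = 3
Missing side = 11 × 3
= 33.0

33.0


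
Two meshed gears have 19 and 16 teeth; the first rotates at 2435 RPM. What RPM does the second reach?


Gear ratio = 19:16 = 19:16
RPM_B = RPM_A × (teeth_A / teeth_B)
= 2435 × (19/16)
= 2891.6 RPM

2891.6 RPM


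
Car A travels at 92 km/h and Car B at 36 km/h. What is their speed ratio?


Ratio = 92:36
GCD = 4
Simplified = 23:9
Time ratio (same distance) = 9:23
Speed ratio = 23:9

23:9


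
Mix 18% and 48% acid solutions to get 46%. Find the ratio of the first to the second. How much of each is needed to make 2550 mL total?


Let x parts of 18% mix with y parts of 48%.
18x + 48y = 46(x + y)
18x + 48y = 46x + 46y
x(18 - 46) = y(46 - 48)
x/y = (48 - 46)/(46 - 18) = 2/28
Simplify: 1:14
Total parts = 15; one part = 2550/15 = 170.00 mL
18% solution: 1×170.00 = 170.00 mL
48% solution: 14×170.00 = 2380.00 mL
= ratio 1:14; 170.00 mL and 2380.00 mL

ratio 1:14; 170.00 mL and 2380.00 mL


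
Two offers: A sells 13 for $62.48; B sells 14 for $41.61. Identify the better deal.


Deal A: $62.48/13 = $4.8062/unit
Deal B: $41.61/14 = $2.9721/unit
B is cheaper per unit
= Deal B

Deal B


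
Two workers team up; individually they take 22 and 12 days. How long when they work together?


Rate of A = 1/22 per day
Rate of B = 1/12 per day
Combined rate = 1/22 + 1/12 = 34/264 ≈ 0.1288 per day
Days = 1 / combined rate = 264/34
≈ 7.76 days

7.76 days


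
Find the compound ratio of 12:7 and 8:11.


Compound ratio = (12×8) : (7×11)
= 96:77
GCD = 1
= 96:77

96:77


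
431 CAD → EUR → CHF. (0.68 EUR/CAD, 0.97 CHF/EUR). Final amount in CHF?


Step 1: 431 CAD × 0.68 = 293.08 EUR
Step 2: 293.08 EUR × 0.97 = 284.29 CHF
Implied rate CAD→CHF = 0.68 × 0.97 = 0.6596
= 284.29 CHF

284.29 CHF


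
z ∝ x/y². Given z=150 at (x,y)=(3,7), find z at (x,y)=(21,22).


z = k·x/y²
Solve for k using the known point: k = z·y²/x = 150×49/3 = 7350/3 = 2450.0000
Now evaluate at x=21, y=22:
z = k × 21 / 484 = (7350 × 21) / (3 × 484) = 154350/1452
≈ 106.3017

106.3017


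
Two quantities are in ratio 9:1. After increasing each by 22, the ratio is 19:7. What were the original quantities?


Let A = 9k, B = 1k.
(9k + 22) / (1k + 22) = 19/7
Cross-multiply: 7(9k + 22) = 19(1k + 22)
63k + 154 = 19k + 418
63k - 19k = 418 - 154
44k = 264
k = 264/44 = 6
A = 9×6 = 54, B = 1×6 = 6
= A = 54, B = 6

A = 54, B = 6


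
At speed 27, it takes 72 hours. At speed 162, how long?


Inverse proportion: x × y = constant
k = 27 × 72 = 1944
y₂ = k / 162 = 1944 / 162
= 12.00

12.00


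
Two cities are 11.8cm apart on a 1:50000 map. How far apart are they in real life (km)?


Real distance = map distance × scale
= 11.8cm × 50000
= 590000 cm = 5900.0 m
= 5.900 km

5.900 km


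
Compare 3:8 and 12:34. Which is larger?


3/8 = 0.3750
12/34 = 0.3529
0.3750 > 0.3529, so 3:8 is greater
= 3:8

3:8


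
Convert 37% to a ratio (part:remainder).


37% means 37 parts out of 100; remainder = 63
Part : remainder = 37:63
GCD = 1
= 37:63

37:63


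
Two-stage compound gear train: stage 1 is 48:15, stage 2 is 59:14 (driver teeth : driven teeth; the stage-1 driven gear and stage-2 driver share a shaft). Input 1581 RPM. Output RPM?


Stage 1: RPM_B = RPM_A × t_A/t_B = 1581 × 48/15 = 75888/15 = 5059.20
B and C share a shaft → RPM_C = RPM_B
Stage 2: RPM_D = RPM_C × t_C/t_D = RPM_A × (t_A×t_C)/(t_B×t_D)
Overall ratio = (48×59)/(15×14) = 2832/210
RPM_D = 1581 × 2832/210 = 4477392/210
≈ 21320.91 RPM

21320.91 RPM


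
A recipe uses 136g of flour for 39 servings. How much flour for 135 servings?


Direct proportion: y/x = constant
k = 136/39 ≈ 3.4872
y₂ = k × 135 = 136 × 135 / 39 = 18360/39
≈ 470.77

470.77


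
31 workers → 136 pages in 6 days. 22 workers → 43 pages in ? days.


Days ∝ work / workers, so d₂ = d₁ × (m₁/m₂) × (w₂/w₁)
Workers factor (inverse): 31/22 ≈ 1.4091
Work factor (direct): 43/136 ≈ 0.3162
d₂ = 6 × 31/22 × 43/136 = (6 × 31 × 43) / (22 × 136) = 7998/2992
≈ 2.67 days

2.67 days


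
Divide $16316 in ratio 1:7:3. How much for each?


Total parts = 1 + 7 + 3 = 11
Part 1: 16316 × 1/11 = 1483.27
Part 2: 16316 × 7/11 = 10382.91
Part 3: 16316 × 3/11 = 4449.82
= Part 1: $1483.27, Part 2: $10382.91, Part 3: $4449.82

Part 1: $1483.27, Part 2: $10382.91, Part 3: $4449.82


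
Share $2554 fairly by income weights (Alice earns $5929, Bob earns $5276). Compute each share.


Total income = 5929 + 5276 = $11205
Alice: $2554 × 5929/11205 = $1351.42
Bob: $2554 × 5276/11205 = $1202.58
= Alice: $1351.42, Bob: $1202.58

Alice: $1351.42, Bob: $1202.58


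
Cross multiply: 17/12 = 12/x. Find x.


Cross multiply: 17 × x = 12 × 12
17x = 144
x = 144 / 17
= 8.47

8.47


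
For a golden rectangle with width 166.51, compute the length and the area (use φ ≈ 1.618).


φ = (1 + √5) / 2 ≈ 1.618
Length = width × φ = 166.51 × 1.618 = 269.41318
≈ 269.41
Area = width × length = 166.51 × 269.41318 = 44859.9886018 ≈ 44859.99
= Length: 269.41, Area: 44859.99

Length: 269.41, Area: 44859.99


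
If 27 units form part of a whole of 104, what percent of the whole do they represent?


Percentage = (part / whole) × 100
= (27 / 104) × 100
≈ 25.96%

25.96%


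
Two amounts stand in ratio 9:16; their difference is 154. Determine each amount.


Let A = 9k, B = 16k.
16k - 9k = 154
7k = 154 → k = 154/7 = 22
A = 9×22 = 198, B = 16×22 = 352
= A = 198, B = 352

A = 198, B = 352


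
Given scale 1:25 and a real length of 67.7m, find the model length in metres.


Model size = real / scale
= 67.7 / 25
= 2.7080 m

2.7080 m


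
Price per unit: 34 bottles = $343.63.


Unit rate = total / quantity
= 343.63 / 34
= $10.11 per unit

$10.11 per unit


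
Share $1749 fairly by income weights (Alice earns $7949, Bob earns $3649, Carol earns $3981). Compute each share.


Total income = 7949 + 3649 + 3981 = $15579
Alice: $1749 × 7949/15579 = $892.41
Bob: $1749 × 3649/15579 = $409.66
Carol: $1749 × 3981/15579 = $446.93
= Alice: $892.41, Bob: $409.66, Carol: $446.93

Alice: $892.41, Bob: $409.66, Carol: $446.93


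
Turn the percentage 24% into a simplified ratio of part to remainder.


24% means 24 parts out of 100; remainder = 76
Part : remainder = 24:76
GCD = 4
= 6:19

6:19


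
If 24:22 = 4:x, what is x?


Cross multiply: 24 × x = 22 × 4
24x = 88
x = 88 / 24
= 3.67

3.67


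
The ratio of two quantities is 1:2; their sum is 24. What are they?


Let A = 1k, B = 2k.
1k + 2k = 24
3k = 24 → k = 24/3 = 8
A = 1×8 = 8, B = 2×8 = 16
= A = 8, B = 16

A = 8, B = 16


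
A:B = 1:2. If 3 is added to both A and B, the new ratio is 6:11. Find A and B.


Let A = 1k, B = 2k.
(1k + 3) / (2k + 3) = 6/11
Cross-multiply: 11(1k + 3) = 6(2k + 3)
11k + 33 = 12k + 18
11k - 12k = 18 - 33
-1k = -15
k = -15/-1 = 15
A = 1×15 = 15, B = 2×15 = 30
= A = 15, B = 30

A = 15, B = 30


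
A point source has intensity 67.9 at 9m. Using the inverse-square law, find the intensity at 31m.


I₁d₁² = I₂d₂²
I₂ = I₁ × (d₁/d₂)²
= 67.9 × (9/31)²
= 67.9 × 81/961
= 5499.9/961
≈ 5.7231

5.7231


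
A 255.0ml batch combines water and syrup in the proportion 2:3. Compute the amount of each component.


Total parts = 2 + 3 = 5
water: 255.0 × 2/5 = 102.0ml
syrup: 255.0 × 3/5 = 153.0ml
= 102.0ml and 153.0ml

102.0ml and 153.0ml


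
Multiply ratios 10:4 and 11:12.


Compound ratio = (10×11) : (4×12)
= 110:48
GCD = 2
= 55:24

55:24


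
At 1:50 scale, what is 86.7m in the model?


Model size = real / scale
= 86.7 / 50
= 1.7340 m

1.7340 m


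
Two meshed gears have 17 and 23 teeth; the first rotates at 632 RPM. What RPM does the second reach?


Gear ratio = 17:23 = 17:23
RPM_B = RPM_A × (teeth_A / teeth_B)
= 632 × (17/23)
= 467.1 RPM

467.1 RPM


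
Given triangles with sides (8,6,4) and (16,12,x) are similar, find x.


Scale factor = 16/8 = 2
Missing side = 4 × 2
= 8.0

8.0


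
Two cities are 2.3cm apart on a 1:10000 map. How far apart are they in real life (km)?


Real distance = map distance × scale
= 2.3cm × 10000
= 23000 cm = 230.0 m
= 0.230 km

0.230 km


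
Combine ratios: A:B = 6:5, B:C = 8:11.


Match B: multiply A:B by 8 → 48:40
Multiply B:C by 5 → 40:55
Combined: 48:40:55
GCD = 1
= 48:40:55

48:40:55


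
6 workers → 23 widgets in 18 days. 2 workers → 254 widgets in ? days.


Days ∝ work / workers, so d₂ = d₁ × (m₁/m₂) × (w₂/w₁)
Workers factor (inverse): 6/2 = 3.0000
Work factor (direct): 254/23 ≈ 11.0435
d₂ = 18 × 6/2 × 254/23 = (18 × 6 × 254) / (2 × 23) = 27432/46
≈ 596.35 days

596.35 days


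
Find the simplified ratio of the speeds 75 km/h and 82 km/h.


Ratio = 75:82
GCD = 1
Simplified = 75:82
Time ratio (same distance) = 82:75
Speed ratio = 75:82

75:82


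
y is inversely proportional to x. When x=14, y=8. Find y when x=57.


Inverse proportion: x × y = constant
k = 14 × 8 = 112
y₂ = k / 57 = 112 / 57
= 1.96

1.96


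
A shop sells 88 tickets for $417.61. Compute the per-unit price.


Unit rate = total / quantity
= 417.61 / 88
= $4.75 per unit

$4.75 per unit


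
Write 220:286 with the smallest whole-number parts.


GCD(220, 286) = 22
220/22 : 286/22
= 10:13

10:13


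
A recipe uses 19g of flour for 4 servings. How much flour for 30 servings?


Direct proportion: y/x = constant
k = 19/4 = 4.7500
y₂ = k × 30 = 19 × 30 / 4 = 570/4
= 142.50

142.50


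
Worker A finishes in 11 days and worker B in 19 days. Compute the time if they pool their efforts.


Rate of A = 1/11 per day
Rate of B = 1/19 per day
Combined rate = 1/11 + 1/19 = 30/209 ≈ 0.1435 per day
Days = 1 / combined rate = 209/30
≈ 6.97 days

6.97 days


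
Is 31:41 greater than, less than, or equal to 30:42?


31/41 = 0.7561
30/42 = 0.7143
0.7561 > 0.7143, so 31:41 is greater
= greater than

greater than


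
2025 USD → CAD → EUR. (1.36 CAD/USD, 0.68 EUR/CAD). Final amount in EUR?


Step 1: 2025 USD × 1.36 = 2754.00 CAD
Step 2: 2754.00 CAD × 0.68 = 1872.72 EUR
Implied rate USD→EUR = 1.36 × 0.68 = 0.9248
= 1872.72 EUR

1872.72 EUR


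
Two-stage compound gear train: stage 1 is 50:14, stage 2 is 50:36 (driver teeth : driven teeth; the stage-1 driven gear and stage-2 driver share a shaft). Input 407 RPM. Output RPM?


Stage 1: RPM_B = RPM_A × t_A/t_B = 407 × 50/14 = 20350/14 ≈ 1453.57
B and C share a shaft → RPM_C = RPM_B
Stage 2: RPM_D = RPM_C × t_C/t_D = RPM_A × (t_A×t_C)/(t_B×t_D)
Overall ratio = (50×50)/(14×36) = 2500/504
RPM_D = 407 × 2500/504 = 1017500/504
≈ 2018.85 RPM

2018.85 RPM
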